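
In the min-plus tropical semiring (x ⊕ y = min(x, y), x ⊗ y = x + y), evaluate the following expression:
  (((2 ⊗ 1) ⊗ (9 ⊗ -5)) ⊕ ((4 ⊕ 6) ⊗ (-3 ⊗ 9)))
(((2 ⊗ 1) ⊗ (9 ⊗ -5)) ⊕ ((4 ⊕ 6) ⊗ (-3 ⊗ 9))) = 7

Expand innermost to outermost. Recall ⊕ takes the minimum of its arguments and ⊗ takes their sum. Working out the expression (((2 ⊗ 1) ⊗ (9 ⊗ -5)) ⊕ ((4 ⊕ 6) ⊗ (-3 ⊗ 9))) gives 7.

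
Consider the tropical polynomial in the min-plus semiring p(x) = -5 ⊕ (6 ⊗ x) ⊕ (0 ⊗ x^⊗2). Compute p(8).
p(8) = -5

A tropical monomial a ⊗ x^⊗i evaluates to a + i · x. Evaluating each term at x = 8:
  Term 0 contributes -5 + 0 · 8 = -5
  Term 1 contributes 6 + 1 · 8 = 14
  Term 2 contributes 0 + 2 · 8 = 16
p(8) = ⊕ of these = min[-5, 14, 16] = -5.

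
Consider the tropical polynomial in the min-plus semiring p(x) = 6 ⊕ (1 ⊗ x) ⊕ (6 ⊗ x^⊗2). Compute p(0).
p(0) = 1

A tropical monomial a ⊗ x^⊗i evaluates to a + i · x. Evaluating each term at x = 0:
  Term 0 contributes 6 + 0 · 0 = 6
  Term 1 contributes 1 + 1 · 0 = 1
  Term 2 contributes 6 + 2 · 0 = 6
p(0) = ⊕ of these = min[6, 1, 6] = 1.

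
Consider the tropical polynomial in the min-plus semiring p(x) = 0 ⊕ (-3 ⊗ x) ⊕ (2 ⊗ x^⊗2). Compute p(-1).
p(-1) = -4

A tropical monomial a ⊗ x^⊗i evaluates to a + i · x. Evaluating each term at x = -1:
  Term 0 contributes 0 + 0 · -1 = 0
  Term 1 contributes -3 + 1 · -1 = -4
  Term 2 contributes 2 + 2 · -1 = 0
p(-1) = ⊕ of these = min[0, -4, 0] = -4.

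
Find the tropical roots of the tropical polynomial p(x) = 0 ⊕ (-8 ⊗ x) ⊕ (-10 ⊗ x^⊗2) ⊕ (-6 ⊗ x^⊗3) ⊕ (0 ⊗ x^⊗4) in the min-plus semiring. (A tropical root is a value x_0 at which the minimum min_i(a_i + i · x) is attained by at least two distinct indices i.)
Roots: {-6, -4, 2, 8}

Each tropical root is a break point of the lower envelope of the lines y = a_i + i · x (there are 5 lines, with slopes 0, 1, ..., 4). Only the lines that attain the minimum somewhere contribute to roots; other lines are dominated. Here the surviving (envelope) indices are i = 4, i = 3, i = 2, i = 1, i = 0.
Intersections between consecutive envelope lines give the roots: for adjacent envelope indices i < j the intersection is x = (a_i − a_j) / (j − i). Reading off the sorted break points: {-6, -4, 2, 8}.
Verification: at each break x_0, at least two indices attain the minimum of min_i(a_i + i · x_0).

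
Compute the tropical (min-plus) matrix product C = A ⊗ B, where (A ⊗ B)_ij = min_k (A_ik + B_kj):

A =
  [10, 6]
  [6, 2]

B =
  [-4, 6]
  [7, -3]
A ⊗ B =
  [6, 3]
  [2, -1]

Apply the min-plus product entry-by-entry:
  C[0][0] = min over k of (A[0][0] + B[0][0] = 10 + -4 = 6, A[0][1] + B[1][0] = 6 + 7 = 13) = 6 (attained at k = 0)
  C[0][1] = min over k of (A[0][0] + B[0][1] = 10 + 6 = 16, A[0][1] + B[1][1] = 6 + -3 = 3) = 3 (attained at k = 1)
  C[1][0] = min over k of (A[1][0] + B[0][0] = 6 + -4 = 2, A[1][1] + B[1][0] = 2 + 7 = 9) = 2 (attained at k = 0)
  C[1][1] = min over k of (A[1][0] + B[0][1] = 6 + 6 = 12, A[1][1] + B[1][1] = 2 + -3 = -1) = -1 (attained at k = 1)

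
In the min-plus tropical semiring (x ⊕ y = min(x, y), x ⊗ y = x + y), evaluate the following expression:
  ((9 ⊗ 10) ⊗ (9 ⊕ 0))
((9 ⊗ 10) ⊗ (9 ⊕ 0)) = 19

Expand innermost to outermost. Recall ⊕ takes the minimum of its arguments and ⊗ takes their sum. Working out the expression ((9 ⊗ 10) ⊗ (9 ⊕ 0)) gives 19.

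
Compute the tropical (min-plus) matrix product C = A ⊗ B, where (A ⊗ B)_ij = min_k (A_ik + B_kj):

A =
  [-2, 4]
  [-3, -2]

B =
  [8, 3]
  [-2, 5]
A ⊗ B =
  [2, 1]
  [-4, 0]

Apply the min-plus product entry-by-entry:
  C[0][0] = min over k of (A[0][0] + B[0][0] = -2 + 8 = 6, A[0][1] + B[1][0] = 4 + -2 = 2) = 2 (attained at k = 1)
  C[0][1] = min over k of (A[0][0] + B[0][1] = -2 + 3 = 1, A[0][1] + B[1][1] = 4 + 5 = 9) = 1 (attained at k = 0)
  C[1][0] = min over k of (A[1][0] + B[0][0] = -3 + 8 = 5, A[1][1] + B[1][0] = -2 + -2 = -4) = -4 (attained at k = 1)
  C[1][1] = min over k of (A[1][0] + B[0][1] = -3 + 3 = 0, A[1][1] + B[1][1] = -2 + 5 = 3) = 0 (attained at k = 0)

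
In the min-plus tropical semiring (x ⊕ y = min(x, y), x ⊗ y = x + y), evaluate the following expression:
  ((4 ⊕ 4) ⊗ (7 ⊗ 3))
((4 ⊕ 4) ⊗ (7 ⊗ 3)) = 14

Expand innermost to outermost. Recall ⊕ takes the minimum of its arguments and ⊗ takes their sum. Working out the expression ((4 ⊕ 4) ⊗ (7 ⊗ 3)) gives 14.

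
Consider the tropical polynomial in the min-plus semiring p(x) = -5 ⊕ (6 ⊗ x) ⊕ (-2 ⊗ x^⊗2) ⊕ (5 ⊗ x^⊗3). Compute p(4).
p(4) = -5

A tropical monomial a ⊗ x^⊗i evaluates to a + i · x. Evaluating each term at x = 4:
  Term 0 contributes -5 + 0 · 4 = -5
  Term 1 contributes 6 + 1 · 4 = 10
  Term 2 contributes -2 + 2 · 4 = 6
  Term 3 contributes 5 + 3 · 4 = 17
p(4) = ⊕ of these = min[-5, 10, 6, 17] = -5.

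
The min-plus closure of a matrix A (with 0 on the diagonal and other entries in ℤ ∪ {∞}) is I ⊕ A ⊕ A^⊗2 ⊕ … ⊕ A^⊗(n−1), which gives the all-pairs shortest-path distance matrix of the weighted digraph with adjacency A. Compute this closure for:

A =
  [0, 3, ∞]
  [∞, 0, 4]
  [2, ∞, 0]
Closure =
  [0, 3, 7]
  [6, 0, 4]
  [2, 5, 0]

This is the Floyd-Warshall all-pairs shortest-path computation. For each intermediate vertex k = 0, 1, …, 2, update dist[i][j] ← min(dist[i][j], dist[i][k] + dist[k][j]). The final matrix gives, for each (i, j), the minimum total weight of any directed path from i to j (possibly empty when i = j).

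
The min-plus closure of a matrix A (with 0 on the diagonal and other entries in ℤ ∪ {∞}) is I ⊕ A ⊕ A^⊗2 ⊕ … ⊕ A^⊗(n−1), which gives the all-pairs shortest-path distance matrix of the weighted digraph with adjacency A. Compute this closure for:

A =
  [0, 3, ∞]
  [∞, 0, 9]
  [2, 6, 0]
Closure =
  [0, 3, 12]
  [11, 0, 9]
  [2, 5, 0]

This is the Floyd-Warshall all-pairs shortest-path computation. For each intermediate vertex k = 0, 1, …, 2, update dist[i][j] ← min(dist[i][j], dist[i][k] + dist[k][j]). The final matrix gives, for each (i, j), the minimum total weight of any directed path from i to j (possibly empty when i = j).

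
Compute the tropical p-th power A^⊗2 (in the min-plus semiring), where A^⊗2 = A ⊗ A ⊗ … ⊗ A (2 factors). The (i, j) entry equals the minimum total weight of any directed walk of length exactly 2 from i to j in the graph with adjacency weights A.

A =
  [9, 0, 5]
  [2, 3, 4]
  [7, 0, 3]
A^⊗2 =
  [2, 3, 4]
  [5, 2, 7]
  [2, 3, 4]

Each entry (A^⊗2)_ij equals the minimum over all length-2 walks i = v_0 → v_1 → … → v_2 = j of Σ_t A[v_t][v_{t+1}]. For example, for (i, j) = (0, 2) we minimise over 3 possible intermediate vertex sequences; the minimum is 4, attained along the walk 0 → 1 → 2.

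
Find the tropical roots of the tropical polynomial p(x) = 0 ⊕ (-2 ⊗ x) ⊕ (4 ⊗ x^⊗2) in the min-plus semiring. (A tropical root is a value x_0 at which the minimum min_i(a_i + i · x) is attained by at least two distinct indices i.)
Roots: {-6, 2}

Each tropical root is a break point of the lower envelope of the lines y = a_i + i · x (there are 3 lines, with slopes 0, 1, ..., 2). Only the lines that attain the minimum somewhere contribute to roots; other lines are dominated. Here the surviving (envelope) indices are i = 2, i = 1, i = 0.
Intersections between consecutive envelope lines give the roots: for adjacent envelope indices i < j the intersection is x = (a_i − a_j) / (j − i). Reading off the sorted break points: {-6, 2}.
Verification: at each break x_0, at least two indices attain the minimum of min_i(a_i + i · x_0).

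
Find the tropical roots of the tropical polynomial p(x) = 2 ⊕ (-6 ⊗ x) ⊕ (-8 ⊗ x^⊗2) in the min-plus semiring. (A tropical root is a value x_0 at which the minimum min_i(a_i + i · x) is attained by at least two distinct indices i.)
Roots: {2, 8}

Each tropical root is a break point of the lower envelope of the lines y = a_i + i · x (there are 3 lines, with slopes 0, 1, ..., 2). Only the lines that attain the minimum somewhere contribute to roots; other lines are dominated. Here the surviving (envelope) indices are i = 2, i = 1, i = 0.
Intersections between consecutive envelope lines give the roots: for adjacent envelope indices i < j the intersection is x = (a_i − a_j) / (j − i). Reading off the sorted break points: {2, 8}.
Verification: at each break x_0, at least two indices attain the minimum of min_i(a_i + i · x_0).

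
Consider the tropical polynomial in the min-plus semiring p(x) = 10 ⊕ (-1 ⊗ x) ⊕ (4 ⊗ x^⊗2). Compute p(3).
p(3) = 2

A tropical monomial a ⊗ x^⊗i evaluates to a + i · x. Evaluating each term at x = 3:
  Term 0 contributes 10 + 0 · 3 = 10
  Term 1 contributes -1 + 1 · 3 = 2
  Term 2 contributes 4 + 2 · 3 = 10
p(3) = ⊕ of these = min[10, 2, 10] = 2.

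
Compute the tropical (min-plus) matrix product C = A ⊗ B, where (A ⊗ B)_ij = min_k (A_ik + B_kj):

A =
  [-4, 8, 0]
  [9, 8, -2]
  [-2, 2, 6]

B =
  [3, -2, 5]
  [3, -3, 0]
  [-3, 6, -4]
A ⊗ B =
  [-3, -6, -4]
  [-5, 4, -6]
  [1, -4, 2]

Apply the min-plus product entry-by-entry:
  C[0][0] = min over k of (A[0][0] + B[0][0] = -4 + 3 = -1, A[0][1] + B[1][0] = 8 + 3 = 11, A[0][2] + B[2][0] = 0 + -3 = -3) = -3 (attained at k = 2)
  C[0][1] = min over k of (A[0][0] + B[0][1] = -4 + -2 = -6, A[0][1] + B[1][1] = 8 + -3 = 5, A[0][2] + B[2][1] = 0 + 6 = 6) = -6 (attained at k = 0)
  C[0][2] = min over k of (A[0][0] + B[0][2] = -4 + 5 = 1, A[0][1] + B[1][2] = 8 + 0 = 8, A[0][2] + B[2][2] = 0 + -4 = -4) = -4 (attained at k = 2)
  C[1][0] = min over k of (A[1][0] + B[0][0] = 9 + 3 = 12, A[1][1] + B[1][0] = 8 + 3 = 11, A[1][2] + B[2][0] = -2 + -3 = -5) = -5 (attained at k = 2)
  C[1][1] = min over k of (A[1][0] + B[0][1] = 9 + -2 = 7, A[1][1] + B[1][1] = 8 + -3 = 5, A[1][2] + B[2][1] = -2 + 6 = 4) = 4 (attained at k = 2)
  C[1][2] = min over k of (A[1][0] + B[0][2] = 9 + 5 = 14, A[1][1] + B[1][2] = 8 + 0 = 8, A[1][2] + B[2][2] = -2 + -4 = -6) = -6 (attained at k = 2)
  C[2][0] = min over k of (A[2][0] + B[0][0] = -2 + 3 = 1, A[2][1] + B[1][0] = 2 + 3 = 5, A[2][2] + B[2][0] = 6 + -3 = 3) = 1 (attained at k = 0)
  C[2][1] = min over k of (A[2][0] + B[0][1] = -2 + -2 = -4, A[2][1] + B[1][1] = 2 + -3 = -1, A[2][2] + B[2][1] = 6 + 6 = 12) = -4 (attained at k = 0)
  C[2][2] = min over k of (A[2][0] + B[0][2] = -2 + 5 = 3, A[2][1] + B[1][2] = 2 + 0 = 2, A[2][2] + B[2][2] = 6 + -4 = 2) = 2 (attained at k = 1)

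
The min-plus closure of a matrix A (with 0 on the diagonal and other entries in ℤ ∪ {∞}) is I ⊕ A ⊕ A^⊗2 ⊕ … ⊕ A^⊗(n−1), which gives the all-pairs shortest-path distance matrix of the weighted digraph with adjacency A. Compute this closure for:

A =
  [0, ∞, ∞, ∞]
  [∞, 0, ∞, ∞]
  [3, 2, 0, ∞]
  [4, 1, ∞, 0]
Closure =
  [0, ∞, ∞, ∞]
  [∞, 0, ∞, ∞]
  [3, 2, 0, ∞]
  [4, 1, ∞, 0]

This is the Floyd-Warshall all-pairs shortest-path computation. For each intermediate vertex k = 0, 1, …, 3, update dist[i][j] ← min(dist[i][j], dist[i][k] + dist[k][j]). The final matrix gives, for each (i, j), the minimum total weight of any directed path from i to j (possibly empty when i = j).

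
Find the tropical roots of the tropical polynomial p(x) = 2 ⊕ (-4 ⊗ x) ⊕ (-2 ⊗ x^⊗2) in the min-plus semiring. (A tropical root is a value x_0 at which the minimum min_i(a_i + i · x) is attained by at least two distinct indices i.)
Roots: {-2, 6}

Each tropical root is a break point of the lower envelope of the lines y = a_i + i · x (there are 3 lines, with slopes 0, 1, ..., 2). Only the lines that attain the minimum somewhere contribute to roots; other lines are dominated. Here the surviving (envelope) indices are i = 2, i = 1, i = 0.
Intersections between consecutive envelope lines give the roots: for adjacent envelope indices i < j the intersection is x = (a_i − a_j) / (j − i). Reading off the sorted break points: {-2, 6}.
Verification: at each break x_0, at least two indices attain the minimum of min_i(a_i + i · x_0).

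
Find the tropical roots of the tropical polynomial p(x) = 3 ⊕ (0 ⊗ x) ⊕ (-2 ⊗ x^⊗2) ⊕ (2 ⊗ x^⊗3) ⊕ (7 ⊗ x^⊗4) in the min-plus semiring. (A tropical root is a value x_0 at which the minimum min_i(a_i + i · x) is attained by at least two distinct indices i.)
Roots: {-5, -4, 2, 3}

Each tropical root is a break point of the lower envelope of the lines y = a_i + i · x (there are 5 lines, with slopes 0, 1, ..., 4). Only the lines that attain the minimum somewhere contribute to roots; other lines are dominated. Here the surviving (envelope) indices are i = 4, i = 3, i = 2, i = 1, i = 0.
Intersections between consecutive envelope lines give the roots: for adjacent envelope indices i < j the intersection is x = (a_i − a_j) / (j − i). Reading off the sorted break points: {-5, -4, 2, 3}.
Verification: at each break x_0, at least two indices attain the minimum of min_i(a_i + i · x_0).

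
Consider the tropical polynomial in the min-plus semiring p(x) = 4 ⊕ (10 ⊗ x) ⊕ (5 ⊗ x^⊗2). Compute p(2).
p(2) = 4

A tropical monomial a ⊗ x^⊗i evaluates to a + i · x. Evaluating each term at x = 2:
  Term 0 contributes 4 + 0 · 2 = 4
  Term 1 contributes 10 + 1 · 2 = 12
  Term 2 contributes 5 + 2 · 2 = 9
p(2) = ⊕ of these = min[4, 12, 9] = 4.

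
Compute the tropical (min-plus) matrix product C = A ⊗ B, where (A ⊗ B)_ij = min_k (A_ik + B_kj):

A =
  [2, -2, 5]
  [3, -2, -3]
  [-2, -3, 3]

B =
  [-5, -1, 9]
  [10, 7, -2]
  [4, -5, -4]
A ⊗ B =
  [-3, 0, -4]
  [-2, -8, -7]
  [-7, -3, -5]

Apply the min-plus product entry-by-entry:
  C[0][0] = min over k of (A[0][0] + B[0][0] = 2 + -5 = -3, A[0][1] + B[1][0] = -2 + 10 = 8, A[0][2] + B[2][0] = 5 + 4 = 9) = -3 (attained at k = 0)
  C[0][1] = min over k of (A[0][0] + B[0][1] = 2 + -1 = 1, A[0][1] + B[1][1] = -2 + 7 = 5, A[0][2] + B[2][1] = 5 + -5 = 0) = 0 (attained at k = 2)
  C[0][2] = min over k of (A[0][0] + B[0][2] = 2 + 9 = 11, A[0][1] + B[1][2] = -2 + -2 = -4, A[0][2] + B[2][2] = 5 + -4 = 1) = -4 (attained at k = 1)
  C[1][0] = min over k of (A[1][0] + B[0][0] = 3 + -5 = -2, A[1][1] + B[1][0] = -2 + 10 = 8, A[1][2] + B[2][0] = -3 + 4 = 1) = -2 (attained at k = 0)
  C[1][1] = min over k of (A[1][0] + B[0][1] = 3 + -1 = 2, A[1][1] + B[1][1] = -2 + 7 = 5, A[1][2] + B[2][1] = -3 + -5 = -8) = -8 (attained at k = 2)
  C[1][2] = min over k of (A[1][0] + B[0][2] = 3 + 9 = 12, A[1][1] + B[1][2] = -2 + -2 = -4, A[1][2] + B[2][2] = -3 + -4 = -7) = -7 (attained at k = 2)
  C[2][0] = min over k of (A[2][0] + B[0][0] = -2 + -5 = -7, A[2][1] + B[1][0] = -3 + 10 = 7, A[2][2] + B[2][0] = 3 + 4 = 7) = -7 (attained at k = 0)
  C[2][1] = min over k of (A[2][0] + B[0][1] = -2 + -1 = -3, A[2][1] + B[1][1] = -3 + 7 = 4, A[2][2] + B[2][1] = 3 + -5 = -2) = -3 (attained at k = 0)
  C[2][2] = min over k of (A[2][0] + B[0][2] = -2 + 9 = 7, A[2][1] + B[1][2] = -3 + -2 = -5, A[2][2] + B[2][2] = 3 + -4 = -1) = -5 (attained at k = 1)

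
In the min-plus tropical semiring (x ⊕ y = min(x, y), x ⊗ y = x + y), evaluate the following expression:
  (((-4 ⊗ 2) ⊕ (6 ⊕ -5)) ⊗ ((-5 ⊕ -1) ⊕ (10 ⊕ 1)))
(((-4 ⊗ 2) ⊕ (6 ⊕ -5)) ⊗ ((-5 ⊕ -1) ⊕ (10 ⊕ 1))) = -10

Expand innermost to outermost. Recall ⊕ takes the minimum of its arguments and ⊗ takes their sum. Working out the expression (((-4 ⊗ 2) ⊕ (6 ⊕ -5)) ⊗ ((-5 ⊕ -1) ⊕ (10 ⊕ 1))) gives -10.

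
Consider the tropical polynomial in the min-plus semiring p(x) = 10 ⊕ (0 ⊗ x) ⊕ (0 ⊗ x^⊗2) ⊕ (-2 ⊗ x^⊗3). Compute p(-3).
p(-3) = -11

A tropical monomial a ⊗ x^⊗i evaluates to a + i · x. Evaluating each term at x = -3:
  Term 0 contributes 10 + 0 · -3 = 10
  Term 1 contributes 0 + 1 · -3 = -3
  Term 2 contributes 0 + 2 · -3 = -6
  Term 3 contributes -2 + 3 · -3 = -11
p(-3) = ⊕ of these = min[10, -3, -6, -11] = -11.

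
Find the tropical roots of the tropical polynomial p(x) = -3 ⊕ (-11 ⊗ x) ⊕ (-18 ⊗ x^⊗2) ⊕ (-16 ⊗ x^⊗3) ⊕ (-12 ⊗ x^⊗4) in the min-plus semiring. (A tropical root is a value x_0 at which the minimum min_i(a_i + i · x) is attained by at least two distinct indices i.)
Roots: {-4, -2, 7, 8}

Each tropical root is a break point of the lower envelope of the lines y = a_i + i · x (there are 5 lines, with slopes 0, 1, ..., 4). Only the lines that attain the minimum somewhere contribute to roots; other lines are dominated. Here the surviving (envelope) indices are i = 4, i = 3, i = 2, i = 1, i = 0.
Intersections between consecutive envelope lines give the roots: for adjacent envelope indices i < j the intersection is x = (a_i − a_j) / (j − i). Reading off the sorted break points: {-4, -2, 7, 8}.
Verification: at each break x_0, at least two indices attain the minimum of min_i(a_i + i · x_0).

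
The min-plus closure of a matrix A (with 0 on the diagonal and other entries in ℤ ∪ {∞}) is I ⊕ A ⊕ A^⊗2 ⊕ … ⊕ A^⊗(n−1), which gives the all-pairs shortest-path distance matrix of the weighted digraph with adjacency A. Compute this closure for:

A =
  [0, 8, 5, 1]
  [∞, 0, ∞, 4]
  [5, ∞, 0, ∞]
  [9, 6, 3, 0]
Closure =
  [0, 7, 4, 1]
  [12, 0, 7, 4]
  [5, 12, 0, 6]
  [8, 6, 3, 0]

This is the Floyd-Warshall all-pairs shortest-path computation. For each intermediate vertex k = 0, 1, …, 3, update dist[i][j] ← min(dist[i][j], dist[i][k] + dist[k][j]). The final matrix gives, for each (i, j), the minimum total weight of any directed path from i to j (possibly empty when i = j).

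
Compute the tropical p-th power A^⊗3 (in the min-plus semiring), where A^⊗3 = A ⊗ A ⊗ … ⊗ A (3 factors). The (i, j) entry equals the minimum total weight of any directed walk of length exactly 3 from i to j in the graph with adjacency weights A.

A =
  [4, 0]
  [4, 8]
A^⊗3 =
  [8, 4]
  [8, 8]

Each entry (A^⊗3)_ij equals the minimum over all length-3 walks i = v_0 → v_1 → … → v_3 = j of Σ_t A[v_t][v_{t+1}]. For example, for (i, j) = (0, 1) we minimise over 4 possible intermediate vertex sequences; the minimum is 4, attained along the walk 0 → 1 → 0 → 1.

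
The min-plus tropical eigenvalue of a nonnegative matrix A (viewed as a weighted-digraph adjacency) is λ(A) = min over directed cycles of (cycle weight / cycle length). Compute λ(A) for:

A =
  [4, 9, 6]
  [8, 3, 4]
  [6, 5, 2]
λ(A) = 2

Enumerate directed cycles and compute their means (weight / length). Sample:
  cycle 0 → 0: weight = 4, length = 1, mean = 4/1 ≈ 4.000
  cycle 1 → 1: weight = 3, length = 1, mean = 3/1 ≈ 3.000
  cycle 2 → 2: weight = 2, length = 1, mean = 2/1 ≈ 2.000
  cycle 0 → 1 → 0: weight = 17, length = 2, mean = 17/2 ≈ 8.500
  cycle 0 → 2 → 0: weight = 12, length = 2, mean = 12/2 ≈ 6.000
  cycle 1 → 0 → 1: weight = 17, length = 2, mean = 17/2 ≈ 8.500
Minimum mean = 2.000, attained e.g. along the cycle 2 → 2 with weight 2 and length 1. So λ(A) = 2/1 = 2.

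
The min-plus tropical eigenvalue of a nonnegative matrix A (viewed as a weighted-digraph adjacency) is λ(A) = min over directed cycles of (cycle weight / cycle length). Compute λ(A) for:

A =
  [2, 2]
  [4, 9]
λ(A) = 2

Enumerate directed cycles and compute their means (weight / length). Sample:
  cycle 0 → 0: weight = 2, length = 1, mean = 2/1 ≈ 2.000
  cycle 1 → 1: weight = 9, length = 1, mean = 9/1 ≈ 9.000
  cycle 0 → 1 → 0: weight = 6, length = 2, mean = 6/2 ≈ 3.000
  cycle 1 → 0 → 1: weight = 6, length = 2, mean = 6/2 ≈ 3.000
Minimum mean = 2.000, attained e.g. along the cycle 0 → 0 with weight 2 and length 1. So λ(A) = 2/1 = 2.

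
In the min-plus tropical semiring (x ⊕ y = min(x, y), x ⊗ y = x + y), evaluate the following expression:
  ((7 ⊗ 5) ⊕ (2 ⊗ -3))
((7 ⊗ 5) ⊕ (2 ⊗ -3)) = -1

Expand innermost to outermost. Recall ⊕ takes the minimum of its arguments and ⊗ takes their sum. Working out the expression ((7 ⊗ 5) ⊕ (2 ⊗ -3)) gives -1.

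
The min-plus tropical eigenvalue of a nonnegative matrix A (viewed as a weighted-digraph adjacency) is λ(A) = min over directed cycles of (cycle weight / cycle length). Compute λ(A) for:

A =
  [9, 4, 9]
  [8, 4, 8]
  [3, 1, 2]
λ(A) = 2

Enumerate directed cycles and compute their means (weight / length). Sample:
  cycle 0 → 0: weight = 9, length = 1, mean = 9/1 ≈ 9.000
  cycle 1 → 1: weight = 4, length = 1, mean = 4/1 ≈ 4.000
  cycle 2 → 2: weight = 2, length = 1, mean = 2/1 ≈ 2.000
  cycle 0 → 1 → 0: weight = 12, length = 2, mean = 12/2 ≈ 6.000
  cycle 0 → 2 → 0: weight = 12, length = 2, mean = 12/2 ≈ 6.000
  cycle 1 → 0 → 1: weight = 12, length = 2, mean = 12/2 ≈ 6.000
Minimum mean = 2.000, attained e.g. along the cycle 2 → 2 with weight 2 and length 1. So λ(A) = 2/1 = 2.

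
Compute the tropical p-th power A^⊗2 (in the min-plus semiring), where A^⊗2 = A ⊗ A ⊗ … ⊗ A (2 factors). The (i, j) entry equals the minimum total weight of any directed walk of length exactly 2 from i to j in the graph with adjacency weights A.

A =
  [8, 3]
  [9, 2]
A^⊗2 =
  [12, 5]
  [11, 4]

Each entry (A^⊗2)_ij equals the minimum over all length-2 walks i = v_0 → v_1 → … → v_2 = j of Σ_t A[v_t][v_{t+1}]. For example, for (i, j) = (0, 1) we minimise over 2 possible intermediate vertex sequences; the minimum is 5, attained along the walk 0 → 1 → 1.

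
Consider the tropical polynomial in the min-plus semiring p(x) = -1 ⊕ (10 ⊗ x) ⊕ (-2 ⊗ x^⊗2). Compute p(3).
p(3) = -1

A tropical monomial a ⊗ x^⊗i evaluates to a + i · x. Evaluating each term at x = 3:
  Term 0 contributes -1 + 0 · 3 = -1
  Term 1 contributes 10 + 1 · 3 = 13
  Term 2 contributes -2 + 2 · 3 = 4
p(3) = ⊕ of these = min[-1, 13, 4] = -1.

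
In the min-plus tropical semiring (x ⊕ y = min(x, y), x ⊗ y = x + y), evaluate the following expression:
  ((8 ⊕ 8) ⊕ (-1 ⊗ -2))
((8 ⊕ 8) ⊕ (-1 ⊗ -2)) = -3

Expand innermost to outermost. Recall ⊕ takes the minimum of its arguments and ⊗ takes their sum. Working out the expression ((8 ⊕ 8) ⊕ (-1 ⊗ -2)) gives -3.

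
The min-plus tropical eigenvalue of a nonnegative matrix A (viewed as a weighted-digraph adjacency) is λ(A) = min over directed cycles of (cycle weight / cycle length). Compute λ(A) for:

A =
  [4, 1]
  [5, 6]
λ(A) = 3

Enumerate directed cycles and compute their means (weight / length). Sample:
  cycle 0 → 0: weight = 4, length = 1, mean = 4/1 ≈ 4.000
  cycle 1 → 1: weight = 6, length = 1, mean = 6/1 ≈ 6.000
  cycle 0 → 1 → 0: weight = 6, length = 2, mean = 6/2 ≈ 3.000
  cycle 1 → 0 → 1: weight = 6, length = 2, mean = 6/2 ≈ 3.000
Minimum mean = 3.000, attained e.g. along the cycle 0 → 1 → 0 with weight 6 and length 2. So λ(A) = 6/2 = 3.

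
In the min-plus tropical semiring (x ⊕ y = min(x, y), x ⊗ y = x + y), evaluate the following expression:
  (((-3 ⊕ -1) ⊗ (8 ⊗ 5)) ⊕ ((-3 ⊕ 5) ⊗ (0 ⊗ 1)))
(((-3 ⊕ -1) ⊗ (8 ⊗ 5)) ⊕ ((-3 ⊕ 5) ⊗ (0 ⊗ 1))) = -2

Expand innermost to outermost. Recall ⊕ takes the minimum of its arguments and ⊗ takes their sum. Working out the expression (((-3 ⊕ -1) ⊗ (8 ⊗ 5)) ⊕ ((-3 ⊕ 5) ⊗ (0 ⊗ 1))) gives -2.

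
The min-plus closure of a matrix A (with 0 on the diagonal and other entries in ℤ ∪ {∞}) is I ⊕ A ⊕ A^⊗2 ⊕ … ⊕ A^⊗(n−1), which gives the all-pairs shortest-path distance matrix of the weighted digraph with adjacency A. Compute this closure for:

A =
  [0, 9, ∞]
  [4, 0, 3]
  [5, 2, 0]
Closure =
  [0, 9, 12]
  [4, 0, 3]
  [5, 2, 0]

This is the Floyd-Warshall all-pairs shortest-path computation. For each intermediate vertex k = 0, 1, …, 2, update dist[i][j] ← min(dist[i][j], dist[i][k] + dist[k][j]). The final matrix gives, for each (i, j), the minimum total weight of any directed path from i to j (possibly empty when i = j).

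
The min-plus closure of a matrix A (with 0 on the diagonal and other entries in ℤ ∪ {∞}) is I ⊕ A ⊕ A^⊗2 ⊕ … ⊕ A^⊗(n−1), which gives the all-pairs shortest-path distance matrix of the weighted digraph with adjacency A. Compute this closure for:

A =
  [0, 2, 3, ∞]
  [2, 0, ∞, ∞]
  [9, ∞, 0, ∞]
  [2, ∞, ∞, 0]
Closure =
  [0, 2, 3, ∞]
  [2, 0, 5, ∞]
  [9, 11, 0, ∞]
  [2, 4, 5, 0]

This is the Floyd-Warshall all-pairs shortest-path computation. For each intermediate vertex k = 0, 1, …, 3, update dist[i][j] ← min(dist[i][j], dist[i][k] + dist[k][j]). The final matrix gives, for each (i, j), the minimum total weight of any directed path from i to j (possibly empty when i = j).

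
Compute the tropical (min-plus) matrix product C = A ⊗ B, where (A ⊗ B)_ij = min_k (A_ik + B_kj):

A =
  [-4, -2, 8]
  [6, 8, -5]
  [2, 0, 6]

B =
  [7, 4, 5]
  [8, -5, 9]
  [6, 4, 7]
A ⊗ B =
  [3, -7, 1]
  [1, -1, 2]
  [8, -5, 7]

Apply the min-plus product entry-by-entry:
  C[0][0] = min over k of (A[0][0] + B[0][0] = -4 + 7 = 3, A[0][1] + B[1][0] = -2 + 8 = 6, A[0][2] + B[2][0] = 8 + 6 = 14) = 3 (attained at k = 0)
  C[0][1] = min over k of (A[0][0] + B[0][1] = -4 + 4 = 0, A[0][1] + B[1][1] = -2 + -5 = -7, A[0][2] + B[2][1] = 8 + 4 = 12) = -7 (attained at k = 1)
  C[0][2] = min over k of (A[0][0] + B[0][2] = -4 + 5 = 1, A[0][1] + B[1][2] = -2 + 9 = 7, A[0][2] + B[2][2] = 8 + 7 = 15) = 1 (attained at k = 0)
  C[1][0] = min over k of (A[1][0] + B[0][0] = 6 + 7 = 13, A[1][1] + B[1][0] = 8 + 8 = 16, A[1][2] + B[2][0] = -5 + 6 = 1) = 1 (attained at k = 2)
  C[1][1] = min over k of (A[1][0] + B[0][1] = 6 + 4 = 10, A[1][1] + B[1][1] = 8 + -5 = 3, A[1][2] + B[2][1] = -5 + 4 = -1) = -1 (attained at k = 2)
  C[1][2] = min over k of (A[1][0] + B[0][2] = 6 + 5 = 11, A[1][1] + B[1][2] = 8 + 9 = 17, A[1][2] + B[2][2] = -5 + 7 = 2) = 2 (attained at k = 2)
  C[2][0] = min over k of (A[2][0] + B[0][0] = 2 + 7 = 9, A[2][1] + B[1][0] = 0 + 8 = 8, A[2][2] + B[2][0] = 6 + 6 = 12) = 8 (attained at k = 1)
  C[2][1] = min over k of (A[2][0] + B[0][1] = 2 + 4 = 6, A[2][1] + B[1][1] = 0 + -5 = -5, A[2][2] + B[2][1] = 6 + 4 = 10) = -5 (attained at k = 1)
  C[2][2] = min over k of (A[2][0] + B[0][2] = 2 + 5 = 7, A[2][1] + B[1][2] = 0 + 9 = 9, A[2][2] + B[2][2] = 6 + 7 = 13) = 7 (attained at k = 0)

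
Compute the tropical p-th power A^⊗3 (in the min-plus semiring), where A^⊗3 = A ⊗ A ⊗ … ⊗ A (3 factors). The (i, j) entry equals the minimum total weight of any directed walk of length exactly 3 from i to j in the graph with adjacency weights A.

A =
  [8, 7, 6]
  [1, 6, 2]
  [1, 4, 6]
A^⊗3 =
  [10, 13, 12]
  [7, 10, 8]
  [7, 10, 10]

Each entry (A^⊗3)_ij equals the minimum over all length-3 walks i = v_0 → v_1 → … → v_3 = j of Σ_t A[v_t][v_{t+1}]. For example, for (i, j) = (0, 2) we minimise over 9 possible intermediate vertex sequences; the minimum is 12, attained along the walk 0 → 2 → 1 → 2.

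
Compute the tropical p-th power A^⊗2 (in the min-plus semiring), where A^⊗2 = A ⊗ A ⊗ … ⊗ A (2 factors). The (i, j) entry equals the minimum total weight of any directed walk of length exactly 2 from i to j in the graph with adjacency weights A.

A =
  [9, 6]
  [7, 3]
A^⊗2 =
  [13, 9]
  [10, 6]

Each entry (A^⊗2)_ij equals the minimum over all length-2 walks i = v_0 → v_1 → … → v_2 = j of Σ_t A[v_t][v_{t+1}]. For example, for (i, j) = (0, 1) we minimise over 2 possible intermediate vertex sequences; the minimum is 9, attained along the walk 0 → 1 → 1.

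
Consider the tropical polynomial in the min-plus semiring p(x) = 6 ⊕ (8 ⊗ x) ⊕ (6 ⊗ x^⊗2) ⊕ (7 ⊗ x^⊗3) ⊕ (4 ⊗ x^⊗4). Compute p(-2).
p(-2) = -4

A tropical monomial a ⊗ x^⊗i evaluates to a + i · x. Evaluating each term at x = -2:
  Term 0 contributes 6 + 0 · -2 = 6
  Term 1 contributes 8 + 1 · -2 = 6
  Term 2 contributes 6 + 2 · -2 = 2
  Term 3 contributes 7 + 3 · -2 = 1
  Term 4 contributes 4 + 4 · -2 = -4
p(-2) = ⊕ of these = min[6, 6, 2, 1, -4] = -4.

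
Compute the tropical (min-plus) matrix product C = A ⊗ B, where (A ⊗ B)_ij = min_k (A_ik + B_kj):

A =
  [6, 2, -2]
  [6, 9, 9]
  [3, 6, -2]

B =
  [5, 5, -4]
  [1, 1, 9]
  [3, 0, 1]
A ⊗ B =
  [1, -2, -1]
  [10, 9, 2]
  [1, -2, -1]

Apply the min-plus product entry-by-entry:
  C[0][0] = min over k of (A[0][0] + B[0][0] = 6 + 5 = 11, A[0][1] + B[1][0] = 2 + 1 = 3, A[0][2] + B[2][0] = -2 + 3 = 1) = 1 (attained at k = 2)
  C[0][1] = min over k of (A[0][0] + B[0][1] = 6 + 5 = 11, A[0][1] + B[1][1] = 2 + 1 = 3, A[0][2] + B[2][1] = -2 + 0 = -2) = -2 (attained at k = 2)
  C[0][2] = min over k of (A[0][0] + B[0][2] = 6 + -4 = 2, A[0][1] + B[1][2] = 2 + 9 = 11, A[0][2] + B[2][2] = -2 + 1 = -1) = -1 (attained at k = 2)
  C[1][0] = min over k of (A[1][0] + B[0][0] = 6 + 5 = 11, A[1][1] + B[1][0] = 9 + 1 = 10, A[1][2] + B[2][0] = 9 + 3 = 12) = 10 (attained at k = 1)
  C[1][1] = min over k of (A[1][0] + B[0][1] = 6 + 5 = 11, A[1][1] + B[1][1] = 9 + 1 = 10, A[1][2] + B[2][1] = 9 + 0 = 9) = 9 (attained at k = 2)
  C[1][2] = min over k of (A[1][0] + B[0][2] = 6 + -4 = 2, A[1][1] + B[1][2] = 9 + 9 = 18, A[1][2] + B[2][2] = 9 + 1 = 10) = 2 (attained at k = 0)
  C[2][0] = min over k of (A[2][0] + B[0][0] = 3 + 5 = 8, A[2][1] + B[1][0] = 6 + 1 = 7, A[2][2] + B[2][0] = -2 + 3 = 1) = 1 (attained at k = 2)
  C[2][1] = min over k of (A[2][0] + B[0][1] = 3 + 5 = 8, A[2][1] + B[1][1] = 6 + 1 = 7, A[2][2] + B[2][1] = -2 + 0 = -2) = -2 (attained at k = 2)
  C[2][2] = min over k of (A[2][0] + B[0][2] = 3 + -4 = -1, A[2][1] + B[1][2] = 6 + 9 = 15, A[2][2] + B[2][2] = -2 + 1 = -1) = -1 (attained at k = 0)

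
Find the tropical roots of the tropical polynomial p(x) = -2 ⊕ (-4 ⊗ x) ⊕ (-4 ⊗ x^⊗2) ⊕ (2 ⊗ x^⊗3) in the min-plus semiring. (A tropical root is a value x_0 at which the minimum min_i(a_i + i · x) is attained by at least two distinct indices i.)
Roots: {-6, 0, 2}

Each tropical root is a break point of the lower envelope of the lines y = a_i + i · x (there are 4 lines, with slopes 0, 1, ..., 3). Only the lines that attain the minimum somewhere contribute to roots; other lines are dominated. Here the surviving (envelope) indices are i = 3, i = 2, i = 1, i = 0.
Intersections between consecutive envelope lines give the roots: for adjacent envelope indices i < j the intersection is x = (a_i − a_j) / (j − i). Reading off the sorted break points: {-6, 0, 2}.
Verification: at each break x_0, at least two indices attain the minimum of min_i(a_i + i · x_0).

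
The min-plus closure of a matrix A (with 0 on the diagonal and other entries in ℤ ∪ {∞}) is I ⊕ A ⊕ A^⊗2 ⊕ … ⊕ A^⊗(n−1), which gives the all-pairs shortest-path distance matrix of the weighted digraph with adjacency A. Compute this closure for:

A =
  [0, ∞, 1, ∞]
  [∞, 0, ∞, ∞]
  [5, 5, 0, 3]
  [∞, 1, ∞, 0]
Closure =
  [0, 5, 1, 4]
  [∞, 0, ∞, ∞]
  [5, 4, 0, 3]
  [∞, 1, ∞, 0]

This is the Floyd-Warshall all-pairs shortest-path computation. For each intermediate vertex k = 0, 1, …, 3, update dist[i][j] ← min(dist[i][j], dist[i][k] + dist[k][j]). The final matrix gives, for each (i, j), the minimum total weight of any directed path from i to j (possibly empty when i = j).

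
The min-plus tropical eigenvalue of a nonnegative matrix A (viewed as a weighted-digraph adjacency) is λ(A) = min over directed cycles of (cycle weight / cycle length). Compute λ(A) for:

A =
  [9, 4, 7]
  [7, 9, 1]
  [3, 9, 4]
λ(A) = 8/3

Enumerate directed cycles and compute their means (weight / length). Sample:
  cycle 0 → 0: weight = 9, length = 1, mean = 9/1 ≈ 9.000
  cycle 1 → 1: weight = 9, length = 1, mean = 9/1 ≈ 9.000
  cycle 2 → 2: weight = 4, length = 1, mean = 4/1 ≈ 4.000
  cycle 0 → 1 → 0: weight = 11, length = 2, mean = 11/2 ≈ 5.500
  cycle 0 → 2 → 0: weight = 10, length = 2, mean = 10/2 ≈ 5.000
  cycle 1 → 0 → 1: weight = 11, length = 2, mean = 11/2 ≈ 5.500
Minimum mean = 2.667, attained e.g. along the cycle 0 → 1 → 2 → 0 with weight 8 and length 3. So λ(A) = 8/3 = 8/3.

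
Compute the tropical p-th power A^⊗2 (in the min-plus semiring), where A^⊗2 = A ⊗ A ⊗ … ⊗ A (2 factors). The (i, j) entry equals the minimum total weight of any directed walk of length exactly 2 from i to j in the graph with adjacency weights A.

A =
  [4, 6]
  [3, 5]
A^⊗2 =
  [8, 10]
  [7, 9]

Each entry (A^⊗2)_ij equals the minimum over all length-2 walks i = v_0 → v_1 → … → v_2 = j of Σ_t A[v_t][v_{t+1}]. For example, for (i, j) = (0, 1) we minimise over 2 possible intermediate vertex sequences; the minimum is 10, attained along the walk 0 → 0 → 1.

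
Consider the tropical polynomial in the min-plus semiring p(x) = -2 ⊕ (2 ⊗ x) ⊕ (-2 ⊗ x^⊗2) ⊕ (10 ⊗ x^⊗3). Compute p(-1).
p(-1) = -4

A tropical monomial a ⊗ x^⊗i evaluates to a + i · x. Evaluating each term at x = -1:
  Term 0 contributes -2 + 0 · -1 = -2
  Term 1 contributes 2 + 1 · -1 = 1
  Term 2 contributes -2 + 2 · -1 = -4
  Term 3 contributes 10 + 3 · -1 = 7
p(-1) = ⊕ of these = min[-2, 1, -4, 7] = -4.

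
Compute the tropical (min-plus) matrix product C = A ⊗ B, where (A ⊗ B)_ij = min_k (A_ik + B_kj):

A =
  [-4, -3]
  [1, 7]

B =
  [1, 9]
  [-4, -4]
A ⊗ B =
  [-7, -7]
  [2, 3]

Apply the min-plus product entry-by-entry:
  C[0][0] = min over k of (A[0][0] + B[0][0] = -4 + 1 = -3, A[0][1] + B[1][0] = -3 + -4 = -7) = -7 (attained at k = 1)
  C[0][1] = min over k of (A[0][0] + B[0][1] = -4 + 9 = 5, A[0][1] + B[1][1] = -3 + -4 = -7) = -7 (attained at k = 1)
  C[1][0] = min over k of (A[1][0] + B[0][0] = 1 + 1 = 2, A[1][1] + B[1][0] = 7 + -4 = 3) = 2 (attained at k = 0)
  C[1][1] = min over k of (A[1][0] + B[0][1] = 1 + 9 = 10, A[1][1] + B[1][1] = 7 + -4 = 3) = 3 (attained at k = 1)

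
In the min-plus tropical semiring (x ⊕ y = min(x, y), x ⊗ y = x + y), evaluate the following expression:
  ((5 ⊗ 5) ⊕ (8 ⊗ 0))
((5 ⊗ 5) ⊕ (8 ⊗ 0)) = 8

Expand innermost to outermost. Recall ⊕ takes the minimum of its arguments and ⊗ takes their sum. Working out the expression ((5 ⊗ 5) ⊕ (8 ⊗ 0)) gives 8.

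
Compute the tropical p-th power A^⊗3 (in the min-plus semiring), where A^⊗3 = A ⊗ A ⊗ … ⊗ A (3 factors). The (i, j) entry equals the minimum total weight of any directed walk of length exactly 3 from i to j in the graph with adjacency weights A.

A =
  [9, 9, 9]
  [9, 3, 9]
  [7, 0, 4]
A^⊗3 =
  [18, 12, 17]
  [15, 9, 15]
  [12, 6, 12]

Each entry (A^⊗3)_ij equals the minimum over all length-3 walks i = v_0 → v_1 → … → v_3 = j of Σ_t A[v_t][v_{t+1}]. For example, for (i, j) = (0, 2) we minimise over 9 possible intermediate vertex sequences; the minimum is 17, attained along the walk 0 → 2 → 2 → 2.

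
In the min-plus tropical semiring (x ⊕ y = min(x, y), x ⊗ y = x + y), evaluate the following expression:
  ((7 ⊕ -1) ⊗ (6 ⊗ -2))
((7 ⊕ -1) ⊗ (6 ⊗ -2)) = 3

Expand innermost to outermost. Recall ⊕ takes the minimum of its arguments and ⊗ takes their sum. Working out the expression ((7 ⊕ -1) ⊗ (6 ⊗ -2)) gives 3.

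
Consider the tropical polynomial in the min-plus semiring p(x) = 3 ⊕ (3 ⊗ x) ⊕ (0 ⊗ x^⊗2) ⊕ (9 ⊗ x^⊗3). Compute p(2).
p(2) = 3

A tropical monomial a ⊗ x^⊗i evaluates to a + i · x. Evaluating each term at x = 2:
  Term 0 contributes 3 + 0 · 2 = 3
  Term 1 contributes 3 + 1 · 2 = 5
  Term 2 contributes 0 + 2 · 2 = 4
  Term 3 contributes 9 + 3 · 2 = 15
p(2) = ⊕ of these = min[3, 5, 4, 15] = 3.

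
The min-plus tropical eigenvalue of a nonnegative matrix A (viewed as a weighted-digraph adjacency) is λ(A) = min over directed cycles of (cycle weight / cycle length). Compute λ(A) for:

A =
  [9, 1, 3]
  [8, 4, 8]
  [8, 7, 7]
λ(A) = 4

Enumerate directed cycles and compute their means (weight / length). Sample:
  cycle 0 → 0: weight = 9, length = 1, mean = 9/1 ≈ 9.000
  cycle 1 → 1: weight = 4, length = 1, mean = 4/1 ≈ 4.000
  cycle 2 → 2: weight = 7, length = 1, mean = 7/1 ≈ 7.000
  cycle 0 → 1 → 0: weight = 9, length = 2, mean = 9/2 ≈ 4.500
  cycle 0 → 2 → 0: weight = 11, length = 2, mean = 11/2 ≈ 5.500
  cycle 1 → 0 → 1: weight = 9, length = 2, mean = 9/2 ≈ 4.500
Minimum mean = 4.000, attained e.g. along the cycle 1 → 1 with weight 4 and length 1. So λ(A) = 4/1 = 4.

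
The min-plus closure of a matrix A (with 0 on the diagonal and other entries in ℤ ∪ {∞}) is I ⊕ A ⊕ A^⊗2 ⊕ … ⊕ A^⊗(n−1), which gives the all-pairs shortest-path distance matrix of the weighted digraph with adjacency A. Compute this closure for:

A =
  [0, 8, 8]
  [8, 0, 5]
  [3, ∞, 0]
Closure =
  [0, 8, 8]
  [8, 0, 5]
  [3, 11, 0]

This is the Floyd-Warshall all-pairs shortest-path computation. For each intermediate vertex k = 0, 1, …, 2, update dist[i][j] ← min(dist[i][j], dist[i][k] + dist[k][j]). The final matrix gives, for each (i, j), the minimum total weight of any directed path from i to j (possibly empty when i = j).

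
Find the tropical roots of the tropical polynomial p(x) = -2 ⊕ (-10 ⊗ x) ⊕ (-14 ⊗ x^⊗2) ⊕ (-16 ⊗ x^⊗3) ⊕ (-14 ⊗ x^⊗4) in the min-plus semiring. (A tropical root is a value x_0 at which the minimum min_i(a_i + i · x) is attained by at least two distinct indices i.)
Roots: {-2, 2, 4, 8}

Each tropical root is a break point of the lower envelope of the lines y = a_i + i · x (there are 5 lines, with slopes 0, 1, ..., 4). Only the lines that attain the minimum somewhere contribute to roots; other lines are dominated. Here the surviving (envelope) indices are i = 4, i = 3, i = 2, i = 1, i = 0.
Intersections between consecutive envelope lines give the roots: for adjacent envelope indices i < j the intersection is x = (a_i − a_j) / (j − i). Reading off the sorted break points: {-2, 2, 4, 8}.
Verification: at each break x_0, at least two indices attain the minimum of min_i(a_i + i · x_0).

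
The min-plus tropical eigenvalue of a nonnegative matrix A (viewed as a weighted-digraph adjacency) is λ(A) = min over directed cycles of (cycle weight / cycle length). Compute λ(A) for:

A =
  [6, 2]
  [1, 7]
λ(A) = 3/2

Enumerate directed cycles and compute their means (weight / length). Sample:
  cycle 0 → 0: weight = 6, length = 1, mean = 6/1 ≈ 6.000
  cycle 1 → 1: weight = 7, length = 1, mean = 7/1 ≈ 7.000
  cycle 0 → 1 → 0: weight = 3, length = 2, mean = 3/2 ≈ 1.500
  cycle 1 → 0 → 1: weight = 3, length = 2, mean = 3/2 ≈ 1.500
Minimum mean = 1.500, attained e.g. along the cycle 0 → 1 → 0 with weight 3 and length 2. So λ(A) = 3/2 = 3/2.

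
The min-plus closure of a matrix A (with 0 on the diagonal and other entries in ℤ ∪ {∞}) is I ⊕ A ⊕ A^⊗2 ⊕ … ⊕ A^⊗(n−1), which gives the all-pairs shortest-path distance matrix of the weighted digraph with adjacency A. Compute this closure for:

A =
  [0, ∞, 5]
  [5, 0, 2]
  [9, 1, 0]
Closure =
  [0, 6, 5]
  [5, 0, 2]
  [6, 1, 0]

This is the Floyd-Warshall all-pairs shortest-path computation. For each intermediate vertex k = 0, 1, …, 2, update dist[i][j] ← min(dist[i][j], dist[i][k] + dist[k][j]). The final matrix gives, for each (i, j), the minimum total weight of any directed path from i to j (possibly empty when i = j).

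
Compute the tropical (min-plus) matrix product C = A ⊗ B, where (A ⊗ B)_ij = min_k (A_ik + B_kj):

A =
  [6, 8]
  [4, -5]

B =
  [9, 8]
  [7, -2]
A ⊗ B =
  [15, 6]
  [2, -7]

Apply the min-plus product entry-by-entry:
  C[0][0] = min over k of (A[0][0] + B[0][0] = 6 + 9 = 15, A[0][1] + B[1][0] = 8 + 7 = 15) = 15 (attained at k = 0)
  C[0][1] = min over k of (A[0][0] + B[0][1] = 6 + 8 = 14, A[0][1] + B[1][1] = 8 + -2 = 6) = 6 (attained at k = 1)
  C[1][0] = min over k of (A[1][0] + B[0][0] = 4 + 9 = 13, A[1][1] + B[1][0] = -5 + 7 = 2) = 2 (attained at k = 1)
  C[1][1] = min over k of (A[1][0] + B[0][1] = 4 + 8 = 12, A[1][1] + B[1][1] = -5 + -2 = -7) = -7 (attained at k = 1)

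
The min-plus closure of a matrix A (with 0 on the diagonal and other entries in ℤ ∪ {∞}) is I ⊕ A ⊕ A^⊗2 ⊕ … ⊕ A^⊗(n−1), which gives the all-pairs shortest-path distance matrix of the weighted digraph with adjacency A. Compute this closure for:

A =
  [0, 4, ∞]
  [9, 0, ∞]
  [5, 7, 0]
Closure =
  [0, 4, ∞]
  [9, 0, ∞]
  [5, 7, 0]

This is the Floyd-Warshall all-pairs shortest-path computation. For each intermediate vertex k = 0, 1, …, 2, update dist[i][j] ← min(dist[i][j], dist[i][k] + dist[k][j]). The final matrix gives, for each (i, j), the minimum total weight of any directed path from i to j (possibly empty when i = j).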